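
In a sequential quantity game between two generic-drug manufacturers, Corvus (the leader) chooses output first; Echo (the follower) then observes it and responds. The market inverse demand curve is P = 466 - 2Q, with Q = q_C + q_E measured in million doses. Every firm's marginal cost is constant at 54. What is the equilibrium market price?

157

Solve by backward induction. Given q_C, the follower Echo maximises π_E = (466 - 2q_C - 2q_E)q_E - 54q_E.
Setting the follower's marginal profit to zero, 412 - 2q_C - 4q_E = 0, i.e. q_E = (412 - 2q_C)/4.
The leader anticipates this reaction. Substituting into P = 466 - 2Q gives P = 260 - q_C, so π_C = (260 - q_C)q_C - 54q_C.
Maximising: ∂π_C/∂q_C = 206 - 2q_C = 0, giving q_C = 103.
Then q_E = (412 - 2·103)/4 = 103/2.
Total output Q = 309/2, so price P = 466 - 2·(309/2) = 157.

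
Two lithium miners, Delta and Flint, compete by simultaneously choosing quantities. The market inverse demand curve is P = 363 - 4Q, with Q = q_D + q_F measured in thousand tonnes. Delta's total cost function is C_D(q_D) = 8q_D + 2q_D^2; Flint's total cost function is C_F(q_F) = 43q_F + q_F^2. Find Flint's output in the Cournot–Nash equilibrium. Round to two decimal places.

Delta's profit: π_D = (363 - 4Q)q_D - (8q_D + 2q_D²). Setting ∂π_D/∂q_D = 0: 355 - 12q_D - 4(q_F) = 0.
Flint's profit: π_F = (363 - 4Q)q_F - (43q_F + q_F²). Setting ∂π_F/∂q_F = 0: 320 - 10q_F - 4(q_D) = 0.
Rearranging gives the reaction functions q_D = (355 - 4q_F)/12 and q_F = (320 - 4q_D)/10.
Substituting one into the other gives q_D = 1135/52 and q_F = 605/26.

23.27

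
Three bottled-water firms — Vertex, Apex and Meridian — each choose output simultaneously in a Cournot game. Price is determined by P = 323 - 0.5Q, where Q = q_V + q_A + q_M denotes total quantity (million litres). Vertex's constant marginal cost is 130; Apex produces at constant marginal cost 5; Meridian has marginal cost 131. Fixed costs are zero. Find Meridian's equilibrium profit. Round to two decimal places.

Vertex's profit: π_V = (323 - 0.5Q)q_V - (130q_V). Setting ∂π_V/∂q_V = 0: 193 - q_V - (1/2)(q_A + q_M) = 0.
Apex's profit: π_A = (323 - 0.5Q)q_A - (5q_A). Setting ∂π_A/∂q_A = 0: 318 - q_A - (1/2)(q_V + q_M) = 0.
Meridian's profit: π_M = (323 - 0.5Q)q_M - (131q_M). Setting ∂π_M/∂q_M = 0: 192 - q_M - (1/2)(q_V + q_A) = 0.
Summing all 3 equations gives 703 − 2Q = 0, hence Q = 703/2.
Back-substituting: q_V = (193 − 703/4)/(1/2) = 69/2, q_A = (318 − 703/4)/(1/2) = 569/2, q_M = (192 − 703/4)/(1/2) = 65/2.
Price P = 323 - (1/2)·(703/2) = 589/4.
Meridian's profit: (589/4 - 131)·(65/2) = 528.1250.

528.13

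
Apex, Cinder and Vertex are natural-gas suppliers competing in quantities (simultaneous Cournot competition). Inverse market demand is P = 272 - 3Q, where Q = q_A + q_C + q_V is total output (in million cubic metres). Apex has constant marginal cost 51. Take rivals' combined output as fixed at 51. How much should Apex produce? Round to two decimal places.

11.33

With rivals' combined output fixed at 51, Apex's profit is π_A = (272 - 3·51 - 3q_A)q_A - (51q_A) = (119 - 3q_A)q_A - (51q_A).
∂π_A/∂q_A = 68 - 6q_A = 0, so q_A = 34/3.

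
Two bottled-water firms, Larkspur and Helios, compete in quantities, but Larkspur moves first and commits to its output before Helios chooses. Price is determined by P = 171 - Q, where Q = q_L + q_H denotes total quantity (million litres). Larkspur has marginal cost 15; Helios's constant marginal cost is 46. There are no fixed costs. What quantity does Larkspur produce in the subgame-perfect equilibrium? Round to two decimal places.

93.50

The follower Helios best-responds to any q_L: π_H = (171 - Q)q_H - 46q_H.
∂π_H/∂q_H = 125 - q_L - 2q_H = 0 gives the reaction function q_H = (125 - q_L)/2.
The leader anticipates this reaction. Substituting into P = 171 - Q gives P = 217/2 - (1/2)q_L, so π_L = (217/2 - (1/2)q_L)q_L - 15q_L.
Leader FOC: 187/2 - q_L = 0, so q_L = 187/2.
Then q_H = (125 - 187/2)/2 = 63/4.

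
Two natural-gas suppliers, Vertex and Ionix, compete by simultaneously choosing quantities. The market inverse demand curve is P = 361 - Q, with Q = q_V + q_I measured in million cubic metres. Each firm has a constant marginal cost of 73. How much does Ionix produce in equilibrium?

A representative firm's profit is π_i = q_i(361 - Q) - 73q_i.
Setting ∂π_i/∂q_i = 0 with rivals' quantities fixed: 288 - 2q_i - q_j = 0.
With identical firms every q_j equals q_i, so q_j = q_i and 288 = 3q_i, giving q_i = 96.

96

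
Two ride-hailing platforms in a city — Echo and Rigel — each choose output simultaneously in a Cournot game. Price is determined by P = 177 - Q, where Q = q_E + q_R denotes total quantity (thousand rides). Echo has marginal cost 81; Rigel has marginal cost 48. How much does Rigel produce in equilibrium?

54

Echo's profit: π_E = (177 - Q)q_E - (81q_E). Setting ∂π_E/∂q_E = 0: 96 - 2q_E - (q_R) = 0.
Rigel's profit: π_R = (177 - Q)q_R - (48q_R). Setting ∂π_R/∂q_R = 0: 129 - 2q_R - (q_E) = 0.
So q_E = (96 - q_R)/2 and q_R = (129 - q_E)/2.
Substituting one into the other gives q_E = 21 and q_R = 54.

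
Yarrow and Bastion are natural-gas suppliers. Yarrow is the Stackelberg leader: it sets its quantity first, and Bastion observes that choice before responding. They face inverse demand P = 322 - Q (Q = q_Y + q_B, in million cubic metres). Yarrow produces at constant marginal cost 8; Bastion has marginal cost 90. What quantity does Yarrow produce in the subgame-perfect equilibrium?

198

The follower Bastion best-responds to any q_Y: π_B = (322 - Q)q_B - 90q_B.
∂π_B/∂q_B = 232 - q_Y - 2q_B = 0 gives the reaction function q_B = (232 - q_Y)/2.
Yarrow substitutes q_B(q_Y) into its own profit: π_Y = q_Y(322 - q_Y - (232 - q_Y)/2) - 8q_Y = (206 - (1/2)q_Y)q_Y - 8q_Y.
Maximising: ∂π_Y/∂q_Y = 198 - q_Y = 0, giving q_Y = 198.
Then q_B = (232 - 198)/2 = 17.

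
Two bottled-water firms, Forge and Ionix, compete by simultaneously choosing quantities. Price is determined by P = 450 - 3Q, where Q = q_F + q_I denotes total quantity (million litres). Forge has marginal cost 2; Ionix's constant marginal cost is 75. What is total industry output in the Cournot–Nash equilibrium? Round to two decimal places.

91.44

Forge's profit: π_F = (450 - 3Q)q_F - (2q_F). Setting ∂π_F/∂q_F = 0: 448 - 6q_F - 3(q_I) = 0.
Ionix's first-order condition: 375 - 6q_I - 3(q_F) = 0.
Rearranging gives the reaction functions q_F = (448 - 3q_I)/6 and q_I = (375 - 3q_F)/6.
Solving the pair: q_F = 521/9, q_I = 302/9.
Total output Q = 521/9 + 302/9 = 823/9.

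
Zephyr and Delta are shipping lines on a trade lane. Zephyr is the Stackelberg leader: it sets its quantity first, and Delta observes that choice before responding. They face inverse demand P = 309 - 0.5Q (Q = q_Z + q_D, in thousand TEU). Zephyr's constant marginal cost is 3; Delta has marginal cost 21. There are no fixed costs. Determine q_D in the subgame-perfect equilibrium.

The follower Delta best-responds to any q_Z: π_D = (309 - 0.5Q)q_D - 21q_D.
Follower FOC: 288 - (1/2)q_Z - q_D = 0, so q_D(q_Z) = (288 - (1/2)q_Z).
The leader anticipates this reaction. Substituting into P = 309 - 0.5Q gives P = 165 - (1/4)q_Z, so π_Z = (165 - (1/4)q_Z)q_Z - 3q_Z.
Maximising: ∂π_Z/∂q_Z = 162 - (1/2)q_Z = 0, giving q_Z = 324.
Then q_D = (288 - (1/2)·324) = 126.

126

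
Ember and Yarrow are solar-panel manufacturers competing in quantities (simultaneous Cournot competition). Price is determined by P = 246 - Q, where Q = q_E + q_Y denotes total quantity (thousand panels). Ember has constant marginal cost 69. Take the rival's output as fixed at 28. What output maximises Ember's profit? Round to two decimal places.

74.50

With the rival's output fixed at 28, Ember's profit is π_E = (246 - 28 - q_E)q_E - (69q_E) = (218 - q_E)q_E - (69q_E).
∂π_E/∂q_E = 149 - 2q_E = 0, so q_E = 149/2.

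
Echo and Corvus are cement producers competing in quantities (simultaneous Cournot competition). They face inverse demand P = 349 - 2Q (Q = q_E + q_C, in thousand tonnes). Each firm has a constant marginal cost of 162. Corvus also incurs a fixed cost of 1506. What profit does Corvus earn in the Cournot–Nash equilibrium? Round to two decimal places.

A representative firm's profit is π_i = q_i(349 - 2Q) - 162q_i.
Setting ∂π_i/∂q_i = 0 with rivals' quantities fixed: 187 - 4q_i - 2q_j = 0.
With identical firms every q_j equals q_i, so q_j = q_i and 187 = 6q_i, giving q_i = 187/6.
Price P = 349 - 2·(187/3) = 673/3.
Corvus's profit: (673/3 - 162)·(187/6) - 1506 = 436.7222.

436.72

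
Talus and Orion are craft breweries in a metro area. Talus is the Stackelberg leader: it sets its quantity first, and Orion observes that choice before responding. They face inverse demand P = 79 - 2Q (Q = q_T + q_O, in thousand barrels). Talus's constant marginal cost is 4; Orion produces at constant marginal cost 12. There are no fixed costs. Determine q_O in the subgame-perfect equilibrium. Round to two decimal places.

Solve by backward induction. Given q_T, the follower Orion maximises π_O = (79 - 2q_T - 2q_O)q_O - 12q_O.
Follower FOC: 67 - 2q_T - 4q_O = 0, so q_O(q_T) = (67 - 2q_T)/4.
Talus substitutes q_O(q_T) into its own profit: π_T = q_T(79 - 2q_T - (67 - 2q_T)/2) - 4q_T = (91/2 - q_T)q_T - 4q_T.
Maximising: ∂π_T/∂q_T = 83/2 - 2q_T = 0, giving q_T = 83/4.
Then q_O = (67 - 2·(83/4))/4 = 51/8.

6.38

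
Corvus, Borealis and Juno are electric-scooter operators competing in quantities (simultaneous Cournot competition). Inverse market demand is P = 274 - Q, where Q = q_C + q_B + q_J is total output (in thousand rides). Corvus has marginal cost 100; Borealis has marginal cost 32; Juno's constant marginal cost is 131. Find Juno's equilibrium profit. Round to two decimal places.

Corvus's profit: π_C = (274 - Q)q_C - (100q_C). Setting ∂π_C/∂q_C = 0: 174 - 2q_C - (q_B + q_J) = 0.
Borealis's profit: π_B = (274 - Q)q_B - (32q_B). Setting ∂π_B/∂q_B = 0: 242 - 2q_B - (q_C + q_J) = 0.
Juno's first-order condition: 143 - 2q_J - (q_C + q_B) = 0.
Summing all 3 equations gives 559 − 4Q = 0, hence Q = 559/4.
Back-substituting: q_C = (174 − 559/4) = 137/4, q_B = (242 − 559/4) = 409/4, q_J = (143 − 559/4) = 13/4.
Price P = 274 - 559/4 = 537/4.
Juno's profit: (537/4 - 131)·(13/4) = 169/16.

10.56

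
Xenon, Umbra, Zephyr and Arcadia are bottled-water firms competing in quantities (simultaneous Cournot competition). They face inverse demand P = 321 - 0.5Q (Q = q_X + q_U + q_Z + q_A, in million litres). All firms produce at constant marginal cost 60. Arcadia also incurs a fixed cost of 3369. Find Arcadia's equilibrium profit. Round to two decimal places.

A representative firm's profit is π_i = q_i(321 - 0.5Q) - 60q_i.
Setting ∂π_i/∂q_i = 0 with rivals' quantities fixed: 261 - q_i - (1/2)·Σ_{j≠i} q_j = 0.
With identical firms every q_j equals q_i, so Σ_{j≠i} q_j = 3q_i and 261 = (5/2)q_i, giving q_i = 522/5.
Price P = 321 - (1/2)·417.6000 = 561/5.
Arcadia's profit: (561/5 - 60)·(522/5) - 3369 = 2080.6800.

2080.68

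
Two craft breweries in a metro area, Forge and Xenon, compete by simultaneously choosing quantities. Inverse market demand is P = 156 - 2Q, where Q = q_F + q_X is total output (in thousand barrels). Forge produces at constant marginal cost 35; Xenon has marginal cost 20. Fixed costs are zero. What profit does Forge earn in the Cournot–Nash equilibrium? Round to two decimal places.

Forge's profit: π_F = (156 - 2Q)q_F - (35q_F). Setting ∂π_F/∂q_F = 0: 121 - 4q_F - 2(q_X) = 0.
Xenon's first-order condition: 136 - 4q_X - 2(q_F) = 0.
Rearranging gives the reaction functions q_F = (121 - 2q_X)/4 and q_X = (136 - 2q_F)/4.
Solving the pair: q_F = 53/3, q_X = 151/6.
Price P = 156 - 2·(257/6) = 211/3.
Forge's profit: (211/3 - 35)·(53/3) = 624.2222.

624.22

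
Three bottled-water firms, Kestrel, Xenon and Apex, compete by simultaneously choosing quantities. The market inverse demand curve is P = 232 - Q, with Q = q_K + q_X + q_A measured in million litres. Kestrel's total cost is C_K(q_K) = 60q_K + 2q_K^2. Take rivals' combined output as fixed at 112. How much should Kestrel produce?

With rivals' combined output fixed at 112, Kestrel's profit is π_K = (232 - 112 - q_K)q_K - (60q_K + 2q_K²) = (120 - q_K)q_K - (60q_K + 2q_K²).
∂π_K/∂q_K = 60 - 6q_K = 0, so q_K = 10.

10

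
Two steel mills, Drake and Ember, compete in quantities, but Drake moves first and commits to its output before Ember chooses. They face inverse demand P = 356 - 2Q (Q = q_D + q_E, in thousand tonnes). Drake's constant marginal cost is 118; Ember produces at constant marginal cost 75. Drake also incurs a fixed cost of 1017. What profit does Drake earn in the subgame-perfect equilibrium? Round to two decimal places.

1359.56

Solve by backward induction. Given q_D, the follower Ember maximises π_E = (356 - 2q_D - 2q_E)q_E - 75q_E.
∂π_E/∂q_E = 281 - 2q_D - 4q_E = 0 gives the reaction function q_E = (281 - 2q_D)/4.
The leader anticipates this reaction. Substituting into P = 356 - 2Q gives P = 431/2 - q_D, so π_D = (431/2 - q_D)q_D - 118q_D.
Maximising: ∂π_D/∂q_D = 195/2 - 2q_D = 0, giving q_D = 195/4.
Then q_E = (281 - 2·(195/4))/4 = 367/8.
Price P = 356 - 2·(757/8) = 667/4.
Drake's profit: (667/4 - 118)·(195/4) - 1017 = 1359.5625.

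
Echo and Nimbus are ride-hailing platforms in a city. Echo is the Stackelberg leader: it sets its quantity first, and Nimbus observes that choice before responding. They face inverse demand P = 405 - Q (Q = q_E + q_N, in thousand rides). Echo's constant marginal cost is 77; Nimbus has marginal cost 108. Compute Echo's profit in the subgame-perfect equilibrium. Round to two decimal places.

The follower Nimbus best-responds to any q_E: π_N = (405 - Q)q_N - 108q_N.
∂π_N/∂q_N = 297 - q_E - 2q_N = 0 gives the reaction function q_N = (297 - q_E)/2.
Echo substitutes q_N(q_E) into its own profit: π_E = q_E(405 - q_E - (297 - q_E)/2) - 77q_E = (513/2 - (1/2)q_E)q_E - 77q_E.
The leader's first-order condition 359/2 - q_E = 0 yields q_E = 359/2.
Then q_N = (297 - 359/2)/2 = 235/4.
Price P = 405 - 953/4 = 667/4.
Echo's profit: (667/4 - 77)·(359/2) = 16110.1250.

16110.13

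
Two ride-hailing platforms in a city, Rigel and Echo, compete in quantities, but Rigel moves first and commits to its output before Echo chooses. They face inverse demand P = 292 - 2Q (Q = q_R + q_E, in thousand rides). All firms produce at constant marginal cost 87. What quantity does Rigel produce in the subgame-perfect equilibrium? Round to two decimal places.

51.25

Solve by backward induction. Given q_R, the follower Echo maximises π_E = (292 - 2q_R - 2q_E)q_E - 87q_E.
Follower FOC: 205 - 2q_R - 4q_E = 0, so q_E(q_R) = (205 - 2q_R)/4.
The leader anticipates this reaction. Substituting into P = 292 - 2Q gives P = 379/2 - q_R, so π_R = (379/2 - q_R)q_R - 87q_R.
The leader's first-order condition 205/2 - 2q_R = 0 yields q_R = 205/4.
Then q_E = (205 - 2·(205/4))/4 = 205/8.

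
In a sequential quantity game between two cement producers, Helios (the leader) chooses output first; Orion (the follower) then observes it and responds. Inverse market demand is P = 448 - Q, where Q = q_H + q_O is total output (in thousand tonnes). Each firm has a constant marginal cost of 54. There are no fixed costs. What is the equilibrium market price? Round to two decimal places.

The follower Orion best-responds to any q_H: π_O = (448 - Q)q_O - 54q_O.
∂π_O/∂q_O = 394 - q_H - 2q_O = 0 gives the reaction function q_O = (394 - q_H)/2.
Helios substitutes q_O(q_H) into its own profit: π_H = q_H(448 - q_H - (394 - q_H)/2) - 54q_H = (251 - (1/2)q_H)q_H - 54q_H.
The leader's first-order condition 197 - q_H = 0 yields q_H = 197.
Then q_O = (394 - 197)/2 = 197/2.
Total output Q = 591/2, so price P = 448 - 591/2 = 305/2.

152.50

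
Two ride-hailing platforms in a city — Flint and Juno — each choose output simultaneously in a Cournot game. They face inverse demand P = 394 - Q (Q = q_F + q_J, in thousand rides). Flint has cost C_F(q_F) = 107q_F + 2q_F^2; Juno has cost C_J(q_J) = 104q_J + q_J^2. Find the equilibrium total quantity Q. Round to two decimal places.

100.48

Flint's profit: π_F = (394 - Q)q_F - (107q_F + 2q_F²). Setting ∂π_F/∂q_F = 0: 287 - 6q_F - (q_J) = 0.
Juno's profit: π_J = (394 - Q)q_J - (104q_J + q_J²). Setting ∂π_J/∂q_J = 0: 290 - 4q_J - (q_F) = 0.
Rearranging gives the reaction functions q_F = (287 - q_J)/6 and q_J = (290 - q_F)/4.
Substituting one into the other gives q_F = 858/23 and q_J = 1453/23.
Total output Q = 858/23 + 1453/23 = 100.4783.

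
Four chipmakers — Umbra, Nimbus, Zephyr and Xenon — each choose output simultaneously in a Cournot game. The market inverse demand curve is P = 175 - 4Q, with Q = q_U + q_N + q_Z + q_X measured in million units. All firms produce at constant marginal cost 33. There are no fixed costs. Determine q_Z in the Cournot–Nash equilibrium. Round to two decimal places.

Each firm earns π_i = (175 - 4Q)q_i - 33q_i.
First-order condition (treating rivals' output as given): 142 - 8q_i - 4·Σ_{j≠i} q_j = 0.
With identical firms every q_j equals q_i, so Σ_{j≠i} q_j = 3q_i and 142 = 20q_i, giving q_i = 71/10.

7.10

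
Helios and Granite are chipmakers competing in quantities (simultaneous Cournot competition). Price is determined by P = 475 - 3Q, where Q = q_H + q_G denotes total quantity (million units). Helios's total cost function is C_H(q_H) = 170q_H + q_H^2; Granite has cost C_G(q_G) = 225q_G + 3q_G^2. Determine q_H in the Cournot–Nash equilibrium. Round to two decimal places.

33.45

Helios's profit: π_H = (475 - 3Q)q_H - (170q_H + q_H²). Setting ∂π_H/∂q_H = 0: 305 - 8q_H - 3(q_G) = 0.
Granite's profit: π_G = (475 - 3Q)q_G - (225q_G + 3q_G²). Setting ∂π_G/∂q_G = 0: 250 - 12q_G - 3(q_H) = 0.
So q_H = (305 - 3q_G)/8 and q_G = (250 - 3q_H)/12.
Solving the pair: q_H = 970/29, q_G = 1085/87.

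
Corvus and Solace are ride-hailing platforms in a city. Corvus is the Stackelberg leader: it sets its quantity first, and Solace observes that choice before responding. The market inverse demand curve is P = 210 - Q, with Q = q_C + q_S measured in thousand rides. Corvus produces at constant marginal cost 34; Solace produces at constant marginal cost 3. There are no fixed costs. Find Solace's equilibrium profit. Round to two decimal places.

4522.56

Solve by backward induction. Given q_C, the follower Solace maximises π_S = (210 - q_C - q_S)q_S - 3q_S.
∂π_S/∂q_S = 207 - q_C - 2q_S = 0 gives the reaction function q_S = (207 - q_C)/2.
Corvus substitutes q_S(q_C) into its own profit: π_C = q_C(210 - q_C - (207 - q_C)/2) - 34q_C = (213/2 - (1/2)q_C)q_C - 34q_C.
Leader FOC: 145/2 - q_C = 0, so q_C = 145/2.
Then q_S = (207 - 145/2)/2 = 269/4.
Price P = 210 - 559/4 = 281/4.
Solace's profit: (281/4 - 3)·(269/4) = 4522.5625.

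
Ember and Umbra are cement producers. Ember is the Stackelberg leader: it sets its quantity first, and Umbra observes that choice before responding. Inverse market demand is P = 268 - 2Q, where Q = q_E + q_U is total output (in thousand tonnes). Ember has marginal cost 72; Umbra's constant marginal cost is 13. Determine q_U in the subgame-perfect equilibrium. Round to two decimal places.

46.63

Solve by backward induction. Given q_E, the follower Umbra maximises π_U = (268 - 2q_E - 2q_U)q_U - 13q_U.
Setting the follower's marginal profit to zero, 255 - 2q_E - 4q_U = 0, i.e. q_U = (255 - 2q_E)/4.
Ember substitutes q_U(q_E) into its own profit: π_E = q_E(268 - 2q_E - (255 - 2q_E)/2) - 72q_E = (281/2 - q_E)q_E - 72q_E.
Maximising: ∂π_E/∂q_E = 137/2 - 2q_E = 0, giving q_E = 137/4.
Then q_U = (255 - 2·(137/4))/4 = 373/8.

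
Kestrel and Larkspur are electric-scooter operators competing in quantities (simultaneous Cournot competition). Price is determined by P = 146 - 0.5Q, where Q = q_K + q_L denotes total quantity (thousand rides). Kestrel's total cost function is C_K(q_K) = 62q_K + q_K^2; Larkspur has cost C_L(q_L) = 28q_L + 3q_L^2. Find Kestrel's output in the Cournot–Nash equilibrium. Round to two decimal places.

25.49

Kestrel's profit: π_K = (146 - 0.5Q)q_K - (62q_K + q_K²). Setting ∂π_K/∂q_K = 0: 84 - 3q_K - (1/2)(q_L) = 0.
Larkspur's first-order condition: 118 - 7q_L - (1/2)(q_K) = 0.
Best responses: q_K = (84 - (1/2)q_L)/3, q_L = (118 - (1/2)q_K)/7.
Substituting one into the other gives q_K = 25.4940 and q_L = 1248/83.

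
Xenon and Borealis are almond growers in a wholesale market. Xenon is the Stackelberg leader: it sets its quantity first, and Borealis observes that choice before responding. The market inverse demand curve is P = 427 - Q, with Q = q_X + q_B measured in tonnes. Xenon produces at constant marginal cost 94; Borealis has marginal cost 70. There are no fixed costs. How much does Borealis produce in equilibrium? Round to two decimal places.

101.25

Solve by backward induction. Given q_X, the follower Borealis maximises π_B = (427 - q_X - q_B)q_B - 70q_B.
Setting the follower's marginal profit to zero, 357 - q_X - 2q_B = 0, i.e. q_B = (357 - q_X)/2.
Xenon substitutes q_B(q_X) into its own profit: π_X = q_X(427 - q_X - (357 - q_X)/2) - 94q_X = (497/2 - (1/2)q_X)q_X - 94q_X.
Maximising: ∂π_X/∂q_X = 309/2 - q_X = 0, giving q_X = 309/2.
Then q_B = (357 - 309/2)/2 = 405/4.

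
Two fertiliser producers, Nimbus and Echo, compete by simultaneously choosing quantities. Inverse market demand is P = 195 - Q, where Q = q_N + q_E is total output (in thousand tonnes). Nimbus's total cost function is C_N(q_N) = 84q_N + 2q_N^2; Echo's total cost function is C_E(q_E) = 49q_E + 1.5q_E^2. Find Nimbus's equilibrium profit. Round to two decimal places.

Nimbus's profit: π_N = (195 - Q)q_N - (84q_N + 2q_N²). Setting ∂π_N/∂q_N = 0: 111 - 6q_N - (q_E) = 0.
Echo's first-order condition: 146 - 5q_E - (q_N) = 0.
So q_N = (111 - q_E)/6 and q_E = (146 - q_N)/5.
Substituting one into the other gives q_N = 409/29 and q_E = 765/29.
Price P = 195 - 1174/29 = 154.5172.
Nimbus's profit: 154.5172·(409/29) - 84·(409/29) - 2(409/29)² = 596.7218.

596.72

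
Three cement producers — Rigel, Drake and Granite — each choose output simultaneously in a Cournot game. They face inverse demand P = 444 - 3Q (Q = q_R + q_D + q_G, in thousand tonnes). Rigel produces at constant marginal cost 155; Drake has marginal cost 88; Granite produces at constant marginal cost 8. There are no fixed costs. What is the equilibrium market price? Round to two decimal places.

Rigel's profit: π_R = (444 - 3Q)q_R - (155q_R). Setting ∂π_R/∂q_R = 0: 289 - 6q_R - 3(q_D + q_G) = 0.
Drake's first-order condition: 356 - 6q_D - 3(q_R + q_G) = 0.
Granite's profit: π_G = (444 - 3Q)q_G - (8q_G). Setting ∂π_G/∂q_G = 0: 436 - 6q_G - 3(q_R + q_D) = 0.
Summing all 3 equations gives 1081 − 12Q = 0, hence Q = 1081/12.
Back-substituting: q_R = (289 − 1081/4)/3 = 25/4, q_D = (356 − 1081/4)/3 = 343/12, q_G = (436 − 1081/4)/3 = 221/4.
Total output Q = 1081/12, so price P = 444 - 3·(1081/12) = 695/4.

173.75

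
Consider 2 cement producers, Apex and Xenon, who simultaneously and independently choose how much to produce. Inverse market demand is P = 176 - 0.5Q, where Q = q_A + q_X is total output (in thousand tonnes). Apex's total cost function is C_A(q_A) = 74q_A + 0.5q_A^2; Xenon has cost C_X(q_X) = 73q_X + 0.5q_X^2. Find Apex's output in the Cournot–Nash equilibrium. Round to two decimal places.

Apex's profit: π_A = (176 - 0.5Q)q_A - (74q_A + (1/2)q_A²). Setting ∂π_A/∂q_A = 0: 102 - 2q_A - (1/2)(q_X) = 0.
Xenon's profit: π_X = (176 - 0.5Q)q_X - (73q_X + (1/2)q_X²). Setting ∂π_X/∂q_X = 0: 103 - 2q_X - (1/2)(q_A) = 0.
Best responses: q_A = (102 - (1/2)q_X)/2, q_X = (103 - (1/2)q_A)/2.
Substituting one into the other gives q_A = 122/3 and q_X = 124/3.

40.67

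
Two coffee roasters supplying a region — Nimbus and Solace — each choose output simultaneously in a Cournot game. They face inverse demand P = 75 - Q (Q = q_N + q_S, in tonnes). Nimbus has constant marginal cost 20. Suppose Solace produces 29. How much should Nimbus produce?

13

With the rival's output fixed at 29, Nimbus's profit is π_N = (75 - 29 - q_N)q_N - (20q_N) = (46 - q_N)q_N - (20q_N).
∂π_N/∂q_N = 26 - 2q_N = 0, so q_N = 13.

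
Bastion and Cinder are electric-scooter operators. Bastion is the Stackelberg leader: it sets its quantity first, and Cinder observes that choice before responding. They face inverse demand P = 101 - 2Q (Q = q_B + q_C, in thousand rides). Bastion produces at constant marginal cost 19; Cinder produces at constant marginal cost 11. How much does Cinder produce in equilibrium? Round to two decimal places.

The follower Cinder best-responds to any q_B: π_C = (101 - 2Q)q_C - 11q_C.
∂π_C/∂q_C = 90 - 2q_B - 4q_C = 0 gives the reaction function q_C = (90 - 2q_B)/4.
Bastion substitutes q_C(q_B) into its own profit: π_B = q_B(101 - 2q_B - (90 - 2q_B)/2) - 19q_B = (56 - q_B)q_B - 19q_B.
Maximising: ∂π_B/∂q_B = 37 - 2q_B = 0, giving q_B = 37/2.
Then q_C = (90 - 2·(37/2))/4 = 53/4.

13.25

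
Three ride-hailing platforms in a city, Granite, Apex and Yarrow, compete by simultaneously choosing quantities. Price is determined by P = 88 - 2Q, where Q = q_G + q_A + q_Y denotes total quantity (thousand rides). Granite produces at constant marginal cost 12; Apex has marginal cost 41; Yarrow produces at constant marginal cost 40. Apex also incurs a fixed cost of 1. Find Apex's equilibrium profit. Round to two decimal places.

Granite's profit: π_G = (88 - 2Q)q_G - (12q_G). Setting ∂π_G/∂q_G = 0: 76 - 4q_G - 2(q_A + q_Y) = 0.
Apex's profit: π_A = (88 - 2Q)q_A - (41q_A). Setting ∂π_A/∂q_A = 0: 47 - 4q_A - 2(q_G + q_Y) = 0.
Yarrow's profit: π_Y = (88 - 2Q)q_Y - (40q_Y). Setting ∂π_Y/∂q_Y = 0: 48 - 4q_Y - 2(q_G + q_A) = 0.
Adding the 3 conditions: 171 − 4Q − 4Q = 0, i.e. Q = 171/8.
Back-substituting: q_G = (76 − 171/4)/2 = 133/8, q_A = (47 − 171/4)/2 = 17/8, q_Y = (48 − 171/4)/2 = 21/8.
Price P = 88 - 2·(171/8) = 181/4.
Apex's profit: (181/4 - 41)·(17/8) - 1 = 257/32.

8.03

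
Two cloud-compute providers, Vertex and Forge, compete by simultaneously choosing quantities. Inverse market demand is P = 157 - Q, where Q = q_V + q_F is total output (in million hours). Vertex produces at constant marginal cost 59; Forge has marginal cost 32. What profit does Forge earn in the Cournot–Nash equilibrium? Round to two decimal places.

Vertex's profit: π_V = (157 - Q)q_V - (59q_V). Setting ∂π_V/∂q_V = 0: 98 - 2q_V - (q_F) = 0.
Forge's first-order condition: 125 - 2q_F - (q_V) = 0.
Rearranging gives the reaction functions q_V = (98 - q_F)/2 and q_F = (125 - q_V)/2.
Substituting one into the other gives q_V = 71/3 and q_F = 152/3.
Price P = 157 - 223/3 = 248/3.
Forge's profit: (248/3 - 32)·(152/3) = 2567.1111.

2567.11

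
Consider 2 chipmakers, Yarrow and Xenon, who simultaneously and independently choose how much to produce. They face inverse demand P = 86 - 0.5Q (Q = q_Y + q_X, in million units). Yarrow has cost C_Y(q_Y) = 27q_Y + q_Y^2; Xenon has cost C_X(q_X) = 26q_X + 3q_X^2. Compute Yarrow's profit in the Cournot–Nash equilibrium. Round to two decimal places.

511.04

Yarrow's profit: π_Y = (86 - 0.5Q)q_Y - (27q_Y + q_Y²). Setting ∂π_Y/∂q_Y = 0: 59 - 3q_Y - (1/2)(q_X) = 0.
Xenon's first-order condition: 60 - 7q_X - (1/2)(q_Y) = 0.
So q_Y = (59 - (1/2)q_X)/3 and q_X = (60 - (1/2)q_Y)/7.
Solving the pair: q_Y = 1532/83, q_X = 602/83.
Price P = 86 - (1/2)·25.7108 = 73.1446.
Yarrow's profit: 73.1446·(1532/83) - 27·(1532/83) - (1532/83)² = 511.0373.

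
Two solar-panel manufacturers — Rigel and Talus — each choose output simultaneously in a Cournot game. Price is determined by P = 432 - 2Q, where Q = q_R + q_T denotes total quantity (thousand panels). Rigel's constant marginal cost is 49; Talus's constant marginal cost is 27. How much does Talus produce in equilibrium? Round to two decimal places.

71.17

Rigel's profit: π_R = (432 - 2Q)q_R - (49q_R). Setting ∂π_R/∂q_R = 0: 383 - 4q_R - 2(q_T) = 0.
Talus's first-order condition: 405 - 4q_T - 2(q_R) = 0.
So q_R = (383 - 2q_T)/4 and q_T = (405 - 2q_R)/4.
Substituting one into the other gives q_R = 361/6 and q_T = 427/6.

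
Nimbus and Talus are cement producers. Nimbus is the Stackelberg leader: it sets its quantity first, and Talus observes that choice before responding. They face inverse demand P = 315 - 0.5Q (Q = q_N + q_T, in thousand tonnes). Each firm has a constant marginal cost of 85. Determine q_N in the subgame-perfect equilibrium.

Solve by backward induction. Given q_N, the follower Talus maximises π_T = (315 - (1/2)q_N - (1/2)q_T)q_T - 85q_T.
Follower FOC: 230 - (1/2)q_N - q_T = 0, so q_T(q_N) = (230 - (1/2)q_N).
Nimbus substitutes q_T(q_N) into its own profit: π_N = q_N(315 - (1/2)q_N - (230 - (1/2)q_N)/2) - 85q_N = (200 - (1/4)q_N)q_N - 85q_N.
Maximising: ∂π_N/∂q_N = 115 - (1/2)q_N = 0, giving q_N = 230.
Then q_T = (230 - (1/2)·230) = 115.

230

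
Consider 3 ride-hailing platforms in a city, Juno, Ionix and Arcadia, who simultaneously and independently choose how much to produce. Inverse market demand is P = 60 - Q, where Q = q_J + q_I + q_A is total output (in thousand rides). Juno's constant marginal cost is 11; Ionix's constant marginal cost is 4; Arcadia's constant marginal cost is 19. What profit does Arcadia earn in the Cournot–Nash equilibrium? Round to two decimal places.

20.25

Juno's profit: π_J = (60 - Q)q_J - (11q_J). Setting ∂π_J/∂q_J = 0: 49 - 2q_J - (q_I + q_A) = 0.
Ionix's profit: π_I = (60 - Q)q_I - (4q_I). Setting ∂π_I/∂q_I = 0: 56 - 2q_I - (q_J + q_A) = 0.
Arcadia's profit: π_A = (60 - Q)q_A - (19q_A). Setting ∂π_A/∂q_A = 0: 41 - 2q_A - (q_J + q_I) = 0.
Summing all 3 equations gives 146 − 4Q = 0, hence Q = 73/2.
Back-substituting: q_J = (49 − 73/2) = 25/2, q_I = (56 − 73/2) = 39/2, q_A = (41 − 73/2) = 9/2.
Price P = 60 - 73/2 = 47/2.
Arcadia's profit: (47/2 - 19)·(9/2) = 81/4.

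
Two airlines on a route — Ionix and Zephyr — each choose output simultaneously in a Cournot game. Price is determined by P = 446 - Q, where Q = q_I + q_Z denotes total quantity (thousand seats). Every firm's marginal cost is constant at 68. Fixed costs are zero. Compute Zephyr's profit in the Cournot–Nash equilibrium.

A representative firm's profit is π_i = q_i(446 - Q) - 68q_i.
Setting ∂π_i/∂q_i = 0 with rivals' quantities fixed: 378 - 2q_i - q_j = 0.
With identical firms every q_j equals q_i, so q_j = q_i and 378 = 3q_i, giving q_i = 126.
Price P = 446 - 252 = 194.
Zephyr's profit: (194 - 68)·126 = 15876.

15876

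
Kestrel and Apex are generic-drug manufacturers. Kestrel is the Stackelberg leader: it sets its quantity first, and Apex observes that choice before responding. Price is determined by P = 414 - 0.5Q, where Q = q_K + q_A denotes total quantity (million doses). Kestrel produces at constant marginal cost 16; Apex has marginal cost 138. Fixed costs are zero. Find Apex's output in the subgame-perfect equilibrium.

16

The follower Apex best-responds to any q_K: π_A = (414 - 0.5Q)q_A - 138q_A.
∂π_A/∂q_A = 276 - (1/2)q_K - q_A = 0 gives the reaction function q_A = (276 - (1/2)q_K).
Kestrel substitutes q_A(q_K) into its own profit: π_K = q_K(414 - (1/2)q_K - (276 - (1/2)q_K)/2) - 16q_K = (276 - (1/4)q_K)q_K - 16q_K.
Leader FOC: 260 - (1/2)q_K = 0, so q_K = 520.
Then q_A = (276 - (1/2)·520) = 16.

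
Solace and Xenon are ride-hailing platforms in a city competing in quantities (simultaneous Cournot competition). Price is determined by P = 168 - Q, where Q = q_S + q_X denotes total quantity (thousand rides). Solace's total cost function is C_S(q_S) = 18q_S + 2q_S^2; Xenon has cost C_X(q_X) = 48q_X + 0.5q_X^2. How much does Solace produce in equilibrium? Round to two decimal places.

19.41

Solace's profit: π_S = (168 - Q)q_S - (18q_S + 2q_S²). Setting ∂π_S/∂q_S = 0: 150 - 6q_S - (q_X) = 0.
Xenon's first-order condition: 120 - 3q_X - (q_S) = 0.
So q_S = (150 - q_X)/6 and q_X = (120 - q_S)/3.
Solving the pair: q_S = 330/17, q_X = 570/17.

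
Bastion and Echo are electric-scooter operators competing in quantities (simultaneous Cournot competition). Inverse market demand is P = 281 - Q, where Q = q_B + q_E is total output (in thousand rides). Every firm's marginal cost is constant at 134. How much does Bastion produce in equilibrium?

49

A representative firm's profit is π_i = q_i(281 - Q) - 134q_i.
Setting ∂π_i/∂q_i = 0 with rivals' quantities fixed: 147 - 2q_i - q_j = 0.
With identical firms every q_j equals q_i, so q_j = q_i and 147 = 3q_i, giving q_i = 49.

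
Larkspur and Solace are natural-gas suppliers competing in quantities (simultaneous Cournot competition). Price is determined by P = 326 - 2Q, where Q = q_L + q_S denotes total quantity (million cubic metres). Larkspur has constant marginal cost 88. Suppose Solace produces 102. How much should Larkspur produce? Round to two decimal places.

8.50

With the rival's output fixed at 102, Larkspur's profit is π_L = (326 - 2·102 - 2q_L)q_L - (88q_L) = (122 - 2q_L)q_L - (88q_L).
∂π_L/∂q_L = 34 - 4q_L = 0, so q_L = 17/2.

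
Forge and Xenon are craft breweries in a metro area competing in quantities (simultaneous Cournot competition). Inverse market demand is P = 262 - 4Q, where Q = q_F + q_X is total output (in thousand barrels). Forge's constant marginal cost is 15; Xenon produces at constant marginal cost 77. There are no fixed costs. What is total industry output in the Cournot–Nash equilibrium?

36

Forge's profit: π_F = (262 - 4Q)q_F - (15q_F). Setting ∂π_F/∂q_F = 0: 247 - 8q_F - 4(q_X) = 0.
Xenon's first-order condition: 185 - 8q_X - 4(q_F) = 0.
So q_F = (247 - 4q_X)/8 and q_X = (185 - 4q_F)/8.
Substituting one into the other gives q_F = 103/4 and q_X = 41/4.
Total output Q = 103/4 + 41/4 = 36.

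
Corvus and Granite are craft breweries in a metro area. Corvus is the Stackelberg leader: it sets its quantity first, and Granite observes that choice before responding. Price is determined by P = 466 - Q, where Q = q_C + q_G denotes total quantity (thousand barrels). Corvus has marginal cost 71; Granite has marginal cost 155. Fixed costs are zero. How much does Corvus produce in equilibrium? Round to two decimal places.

239.50

The follower Granite best-responds to any q_C: π_G = (466 - Q)q_G - 155q_G.
Setting the follower's marginal profit to zero, 311 - q_C - 2q_G = 0, i.e. q_G = (311 - q_C)/2.
The leader anticipates this reaction. Substituting into P = 466 - Q gives P = 621/2 - (1/2)q_C, so π_C = (621/2 - (1/2)q_C)q_C - 71q_C.
Leader FOC: 479/2 - q_C = 0, so q_C = 479/2.
Then q_G = (311 - 479/2)/2 = 143/4.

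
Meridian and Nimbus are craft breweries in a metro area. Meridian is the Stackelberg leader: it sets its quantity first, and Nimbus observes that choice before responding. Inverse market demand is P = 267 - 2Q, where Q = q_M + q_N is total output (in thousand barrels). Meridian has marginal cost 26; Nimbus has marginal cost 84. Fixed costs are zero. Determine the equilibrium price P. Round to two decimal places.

Solve by backward induction. Given q_M, the follower Nimbus maximises π_N = (267 - 2q_M - 2q_N)q_N - 84q_N.
Setting the follower's marginal profit to zero, 183 - 2q_M - 4q_N = 0, i.e. q_N = (183 - 2q_M)/4.
Meridian substitutes q_N(q_M) into its own profit: π_M = q_M(267 - 2q_M - (183 - 2q_M)/2) - 26q_M = (351/2 - q_M)q_M - 26q_M.
Maximising: ∂π_M/∂q_M = 299/2 - 2q_M = 0, giving q_M = 299/4.
Then q_N = (183 - 2·(299/4))/4 = 67/8.
Total output Q = 665/8, so price P = 267 - 2·(665/8) = 403/4.

100.75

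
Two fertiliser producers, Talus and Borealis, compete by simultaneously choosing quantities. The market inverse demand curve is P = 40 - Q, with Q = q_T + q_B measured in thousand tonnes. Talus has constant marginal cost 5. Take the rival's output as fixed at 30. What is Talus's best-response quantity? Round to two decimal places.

With the rival's output fixed at 30, Talus's profit is π_T = (40 - 30 - q_T)q_T - (5q_T) = (10 - q_T)q_T - (5q_T).
∂π_T/∂q_T = 5 - 2q_T = 0, so q_T = 5/2.

2.50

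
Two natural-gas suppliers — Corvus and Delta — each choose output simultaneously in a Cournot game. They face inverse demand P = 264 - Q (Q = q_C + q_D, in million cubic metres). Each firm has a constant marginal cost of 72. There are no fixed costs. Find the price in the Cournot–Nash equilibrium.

Each firm earns π_i = (264 - Q)q_i - 72q_i.
Setting ∂π_i/∂q_i = 0 with rivals' quantities fixed: 192 - 2q_i - q_j = 0.
With identical firms every q_j equals q_i, so q_j = q_i and 192 = 3q_i, giving q_i = 64.
Total output Q = 128, so price P = 264 - 128 = 136.

136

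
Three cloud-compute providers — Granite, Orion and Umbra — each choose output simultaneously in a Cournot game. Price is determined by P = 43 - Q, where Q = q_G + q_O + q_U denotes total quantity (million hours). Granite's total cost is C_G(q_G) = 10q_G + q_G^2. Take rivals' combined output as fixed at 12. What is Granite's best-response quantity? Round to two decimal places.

5.25

With rivals' combined output fixed at 12, Granite's profit is π_G = (43 - 12 - q_G)q_G - (10q_G + q_G²) = (31 - q_G)q_G - (10q_G + q_G²).
∂π_G/∂q_G = 21 - 4q_G = 0, so q_G = 21/4.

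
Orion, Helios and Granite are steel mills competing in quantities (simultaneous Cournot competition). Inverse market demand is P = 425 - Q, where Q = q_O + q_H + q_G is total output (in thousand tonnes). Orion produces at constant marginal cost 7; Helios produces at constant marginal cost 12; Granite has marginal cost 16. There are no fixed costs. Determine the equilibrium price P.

115

Orion's profit: π_O = (425 - Q)q_O - (7q_O). Setting ∂π_O/∂q_O = 0: 418 - 2q_O - (q_H + q_G) = 0.
Helios's first-order condition: 413 - 2q_H - (q_O + q_G) = 0.
Granite's profit: π_G = (425 - Q)q_G - (16q_G). Setting ∂π_G/∂q_G = 0: 409 - 2q_G - (q_O + q_H) = 0.
Adding the 3 first-order conditions: 1240 − 4Q = 0, so Q = 310.
Back-substituting: q_O = (418 − 310) = 108, q_H = (413 − 310) = 103, q_G = (409 − 310) = 99.
Total output Q = 310, so price P = 425 - 310 = 115.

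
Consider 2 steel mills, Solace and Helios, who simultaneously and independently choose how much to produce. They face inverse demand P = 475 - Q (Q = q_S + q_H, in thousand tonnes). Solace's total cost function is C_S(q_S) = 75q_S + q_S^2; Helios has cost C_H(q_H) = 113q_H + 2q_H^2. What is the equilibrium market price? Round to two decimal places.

Solace's profit: π_S = (475 - Q)q_S - (75q_S + q_S²). Setting ∂π_S/∂q_S = 0: 400 - 4q_S - (q_H) = 0.
Helios's first-order condition: 362 - 6q_H - (q_S) = 0.
So q_S = (400 - q_H)/4 and q_H = (362 - q_S)/6.
Solving the pair: q_S = 88.6087, q_H = 1048/23.
Total output Q = 134.1739, so price P = 475 - 134.1739 = 340.8261.

340.83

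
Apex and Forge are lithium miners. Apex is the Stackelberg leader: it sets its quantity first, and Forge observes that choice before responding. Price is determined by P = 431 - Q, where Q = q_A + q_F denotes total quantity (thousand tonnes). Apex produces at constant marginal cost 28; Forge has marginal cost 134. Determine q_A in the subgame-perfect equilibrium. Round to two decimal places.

Solve by backward induction. Given q_A, the follower Forge maximises π_F = (431 - q_A - q_F)q_F - 134q_F.
Follower FOC: 297 - q_A - 2q_F = 0, so q_F(q_A) = (297 - q_A)/2.
Apex substitutes q_F(q_A) into its own profit: π_A = q_A(431 - q_A - (297 - q_A)/2) - 28q_A = (565/2 - (1/2)q_A)q_A - 28q_A.
Maximising: ∂π_A/∂q_A = 509/2 - q_A = 0, giving q_A = 509/2.
Then q_F = (297 - 509/2)/2 = 85/4.

254.50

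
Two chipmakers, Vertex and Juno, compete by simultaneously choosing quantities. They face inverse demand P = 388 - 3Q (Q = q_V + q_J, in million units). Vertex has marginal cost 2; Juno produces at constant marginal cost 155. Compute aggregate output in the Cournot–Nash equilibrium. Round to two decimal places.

Vertex's profit: π_V = (388 - 3Q)q_V - (2q_V). Setting ∂π_V/∂q_V = 0: 386 - 6q_V - 3(q_J) = 0.
Juno's first-order condition: 233 - 6q_J - 3(q_V) = 0.
So q_V = (386 - 3q_J)/6 and q_J = (233 - 3q_V)/6.
Solving the pair: q_V = 539/9, q_J = 80/9.
Total output Q = 539/9 + 80/9 = 619/9.

68.78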